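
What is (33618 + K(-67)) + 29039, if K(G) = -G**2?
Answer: 58168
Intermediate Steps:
(33618 + K(-67)) + 29039 = (33618 - 1*(-67)**2) + 29039 = (33618 - 1*4489) + 29039 = (33618 - 4489) + 29039 = 29129 + 29039 = 58168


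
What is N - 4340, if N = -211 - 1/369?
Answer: -1679320/369 ≈ -4551.0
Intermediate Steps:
N = -77860/369 (N = -211 - 1*1/369 = -211 - 1/369 = -77860/369 ≈ -211.00)
N - 4340 = -77860/369 - 4340 = -1679320/369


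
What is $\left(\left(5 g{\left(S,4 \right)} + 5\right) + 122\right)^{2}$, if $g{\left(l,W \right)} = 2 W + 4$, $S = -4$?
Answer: $34969$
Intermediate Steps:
$g{\left(l,W \right)} = 4 + 2 W$
$\left(\left(5 g{\left(S,4 \right)} + 5\right) + 122\right)^{2} = \left(\left(5 \left(4 + 2 \cdot 4\right) + 5\right) + 122\right)^{2} = \left(\left(5 \left(4 + 8\right) + 5\right) + 122\right)^{2} = \left(\left(5 \cdot 12 + 5\right) + 122\right)^{2} = \left(\left(60 + 5\right) + 122\right)^{2} = \left(65 + 122\right)^{2} = 187^{2} = 34969$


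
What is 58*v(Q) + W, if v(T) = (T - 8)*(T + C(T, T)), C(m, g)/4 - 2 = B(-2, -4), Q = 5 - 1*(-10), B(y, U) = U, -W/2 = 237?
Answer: 2368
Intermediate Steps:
W = -474 (W = -2*237 = -474)
Q = 15 (Q = 5 + 10 = 15)
C(m, g) = -8 (C(m, g) = 8 + 4*(-4) = 8 - 16 = -8)
v(T) = (-8 + T)² (v(T) = (T - 8)*(T - 8) = (-8 + T)*(-8 + T) = (-8 + T)²)
58*v(Q) + W = 58*(64 + 15² - 16*15) - 474 = 58*(64 + 225 - 240) - 474 = 58*49 - 474 = 2842 - 474 = 2368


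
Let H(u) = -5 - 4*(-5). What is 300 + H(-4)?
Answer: 315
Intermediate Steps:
H(u) = 15 (H(u) = -5 + 20 = 15)
300 + H(-4) = 300 + 15 = 315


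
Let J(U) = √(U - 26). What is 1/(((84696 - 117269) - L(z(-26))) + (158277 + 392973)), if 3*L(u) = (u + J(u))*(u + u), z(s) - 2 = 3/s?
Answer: 533299182078/276608757129291031 + 49686*I*√16302/276608757129291031 ≈ 1.928e-6 + 2.2934e-11*I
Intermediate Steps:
z(s) = 2 + 3/s
J(U) = √(-26 + U)
L(u) = 2*u*(u + √(-26 + u))/3 (L(u) = ((u + √(-26 + u))*(u + u))/3 = ((u + √(-26 + u))*(2*u))/3 = (2*u*(u + √(-26 + u)))/3 = 2*u*(u + √(-26 + u))/3)
1/(((84696 - 117269) - L(z(-26))) + (158277 + 392973)) = 1/(((84696 - 117269) - 2*(2 + 3/(-26))*((2 + 3/(-26)) + √(-26 + (2 + 3/(-26))))/3) + (158277 + 392973)) = 1/((-32573 - 2*(2 + 3*(-1/26))*((2 + 3*(-1/26)) + √(-26 + (2 + 3*(-1/26))))/3) + 551250) = 1/((-32573 - 2*(2 - 3/26)*((2 - 3/26) + √(-26 + (2 - 3/26)))/3) + 551250) = 1/((-32573 - 2*49*(49/26 + √(-26 + 49/26))/(3*26)) + 551250) = 1/((-32573 - 2*49*(49/26 + √(-627/26))/(3*26)) + 551250) = 1/((-32573 - 2*49*(49/26 + I*√16302/26)/(3*26)) + 551250) = 1/((-32573 - (2401/1014 + 49*I*√16302/1014)) + 551250) = 1/((-32573 + (-2401/1014 - 49*I*√16302/1014)) + 551250) = 1/((-33031423/1014 - 49*I*√16302/1014) + 551250) = 1/(525936077/1014 - 49*I*√16302/1014)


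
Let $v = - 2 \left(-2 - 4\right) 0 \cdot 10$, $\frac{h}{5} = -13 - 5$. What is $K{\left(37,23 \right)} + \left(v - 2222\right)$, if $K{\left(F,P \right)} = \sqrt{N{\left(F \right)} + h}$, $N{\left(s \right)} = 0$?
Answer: $-2222 + 3 i \sqrt{10} \approx -2222.0 + 9.4868 i$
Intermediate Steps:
$h = -90$ ($h = 5 \left(-13 - 5\right) = 5 \left(-18\right) = -90$)
$K{\left(F,P \right)} = 3 i \sqrt{10}$ ($K{\left(F,P \right)} = \sqrt{0 - 90} = \sqrt{-90} = 3 i \sqrt{10}$)
$v = 0$ ($v = - 2 \left(-6\right) 0 \cdot 10 = - \left(-12\right) 0 \cdot 10 = - 0 \cdot 10 = \left(-1\right) 0 = 0$)
$K{\left(37,23 \right)} + \left(v - 2222\right) = 3 i \sqrt{10} + \left(0 - 2222\right) = 3 i \sqrt{10} - 2222 = -2222 + 3 i \sqrt{10}$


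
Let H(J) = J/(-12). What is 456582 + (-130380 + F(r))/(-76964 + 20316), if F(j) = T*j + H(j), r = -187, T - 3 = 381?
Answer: 310375911701/679776 ≈ 4.5659e+5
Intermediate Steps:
H(J) = -J/12 (H(J) = J*(-1/12) = -J/12)
T = 384 (T = 3 + 381 = 384)
F(j) = 4607*j/12 (F(j) = 384*j - j/12 = 4607*j/12)
456582 + (-130380 + F(r))/(-76964 + 20316) = 456582 + (-130380 + (4607/12)*(-187))/(-76964 + 20316) = 456582 + (-130380 - 861509/12)/(-56648) = 456582 - 2426069/12*(-1/56648) = 456582 + 2426069/679776 = 310375911701/679776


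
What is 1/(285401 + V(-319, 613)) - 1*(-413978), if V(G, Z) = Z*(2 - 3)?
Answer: 117895966665/284788 ≈ 4.1398e+5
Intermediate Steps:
V(G, Z) = -Z (V(G, Z) = Z*(-1) = -Z)
1/(285401 + V(-319, 613)) - 1*(-413978) = 1/(285401 - 1*613) - 1*(-413978) = 1/(285401 - 613) + 413978 = 1/284788 + 413978 = 117895966665/284788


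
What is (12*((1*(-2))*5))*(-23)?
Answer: 2760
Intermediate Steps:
(12*((1*(-2))*5))*(-23) = (12*(-2*5))*(-23) = (12*(-10))*(-23) = -120*(-23) = 2760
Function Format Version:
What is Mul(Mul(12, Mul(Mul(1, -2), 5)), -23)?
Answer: 2760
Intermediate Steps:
Mul(Mul(12, Mul(Mul(1, -2), 5)), -23) = Mul(Mul(12, Mul(-2, 5)), -23) = Mul(Mul(12, -10), -23) = Mul(-120, -23) = 2760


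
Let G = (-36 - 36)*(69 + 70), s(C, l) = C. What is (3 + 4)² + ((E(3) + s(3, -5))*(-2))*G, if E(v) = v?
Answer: 120145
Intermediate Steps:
G = -10008 (G = -72*139 = -10008)
(3 + 4)² + ((E(3) + s(3, -5))*(-2))*G = (3 + 4)² + ((3 + 3)*(-2))*(-10008) = 7² + (6*(-2))*(-10008) = 49 - 12*(-10008) = 49 + 120096 = 120145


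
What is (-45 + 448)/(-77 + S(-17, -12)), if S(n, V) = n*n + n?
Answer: 31/15 ≈ 2.0667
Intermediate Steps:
S(n, V) = n + n² (S(n, V) = n² + n = n + n²)
(-45 + 448)/(-77 + S(-17, -12)) = (-45 + 448)/(-77 - 17*(1 - 17)) = 403/(-77 - 17*(-16)) = 403/(-77 + 272) = 403/195 = 403*(1/195) = 31/15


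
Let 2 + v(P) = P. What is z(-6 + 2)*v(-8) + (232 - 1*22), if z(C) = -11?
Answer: 320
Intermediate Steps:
v(P) = -2 + P
z(-6 + 2)*v(-8) + (232 - 1*22) = -11*(-2 - 8) + (232 - 1*22) = -11*(-10) + (232 - 22) = 110 + 210 = 320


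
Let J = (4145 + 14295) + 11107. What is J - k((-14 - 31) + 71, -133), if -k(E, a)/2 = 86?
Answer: 29719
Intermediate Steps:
k(E, a) = -172 (k(E, a) = -2*86 = -172)
J = 29547 (J = 18440 + 11107 = 29547)
J - k((-14 - 31) + 71, -133) = 29547 - 1*(-172) = 29547 + 172 = 29719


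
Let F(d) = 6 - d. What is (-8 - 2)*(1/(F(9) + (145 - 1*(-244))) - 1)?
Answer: 1925/193 ≈ 9.9741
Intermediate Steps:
(-8 - 2)*(1/(F(9) + (145 - 1*(-244))) - 1) = (-8 - 2)*(1/((6 - 1*9) + (145 - 1*(-244))) - 1) = -10*(1/((6 - 9) + (145 + 244)) - 1) = -10*(1/(-3 + 389) - 1) = -10*(1/386 - 1) = -10*(-385/386) = 1925/193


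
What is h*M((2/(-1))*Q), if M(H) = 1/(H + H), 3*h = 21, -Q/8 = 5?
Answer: 7/160 ≈ 0.043750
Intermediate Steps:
Q = -40 (Q = -8*5 = -40)
h = 7 (h = (⅓)*21 = 7)
M(H) = 1/(2*H)
h*M((2/(-1))*Q) = 7*(1/(2*(((2/(-1))*(-40))))) = 7*(1/(2*(((2*(-1))*(-40))))) = 7*(1/(2*((-2*(-40))))) = 7*((½)/80) = 7*((½)*(1/80)) = 7*(1/160) = 7/160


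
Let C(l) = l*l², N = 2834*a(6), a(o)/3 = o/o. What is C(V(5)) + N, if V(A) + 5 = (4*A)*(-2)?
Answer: -82623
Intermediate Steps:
a(o) = 3 (a(o) = 3*(o/o) = 3*1 = 3)
N = 8502 (N = 2834*3 = 8502)
V(A) = -5 - 8*A (V(A) = -5 + (4*A)*(-2) = -5 - 8*A)
C(l) = l³
C(V(5)) + N = (-5 - 8*5)³ + 8502 = (-5 - 40)³ + 8502 = (-45)³ + 8502 = -91125 + 8502 = -82623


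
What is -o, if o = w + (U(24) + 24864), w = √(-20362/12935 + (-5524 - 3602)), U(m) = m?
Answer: -24888 - 2*I*√381793249955/12935 ≈ -24888.0 - 95.538*I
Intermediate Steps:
w = 2*I*√381793249955/12935 (w = √(-20362*1/12935 - 9126) = √(-20362/12935 - 9126) = √(-118065172/12935) = 2*I*√381793249955/12935 ≈ 95.538*I)
o = 24888 + 2*I*√381793249955/12935 (o = 2*I*√381793249955/12935 + (24 + 24864) = 2*I*√381793249955/12935 + 24888 = 24888 + 2*I*√381793249955/12935 ≈ 24888.0 + 95.538*I)
-o = -(24888 + 2*I*√381793249955/12935) = -24888 - 2*I*√381793249955/12935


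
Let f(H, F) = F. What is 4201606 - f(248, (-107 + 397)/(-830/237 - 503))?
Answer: 504365054576/120041 ≈ 4.2016e+6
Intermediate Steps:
4201606 - f(248, (-107 + 397)/(-830/237 - 503)) = 4201606 - (-107 + 397)/(-830/237 - 503) = 4201606 - 290/(-830*1/237 - 503) = 4201606 - 290/(-830/237 - 503) = 4201606 - 290/(-120041/237) = 4201606 - 290*(-237)/120041 = 4201606 - 1*(-68730/120041) = 4201606 + 68730/120041 = 504365054576/120041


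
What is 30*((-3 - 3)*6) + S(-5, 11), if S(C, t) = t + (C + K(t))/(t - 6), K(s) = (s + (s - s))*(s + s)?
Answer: -5108/5 ≈ -1021.6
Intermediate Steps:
K(s) = 2*s**2 (K(s) = (s + 0)*(2*s) = s*(2*s) = 2*s**2)
S(C, t) = t + (C + 2*t**2)/(-6 + t) (S(C, t) = t + (C + 2*t**2)/(t - 6) = t + (C + 2*t**2)/(-6 + t))
30*((-3 - 3)*6) + S(-5, 11) = 30*((-3 - 3)*6) + (-5 - 6*11 + 3*11**2)/(-6 + 11) = 30*(-6*6) + (-5 - 66 + 3*121)/5 = 30*(-36) + (-5 - 66 + 363)/5 = -1080 + (1/5)*292 = -1080 + 292/5 = -5108/5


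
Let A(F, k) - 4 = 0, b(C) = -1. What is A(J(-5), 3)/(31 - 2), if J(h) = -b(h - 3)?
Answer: 4/29 ≈ 0.13793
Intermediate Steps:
J(h) = 1 (J(h) = -1*(-1) = 1)
A(F, k) = 4 (A(F, k) = 4 + 0 = 4)
A(J(-5), 3)/(31 - 2) = 4/(31 - 2) = 4/29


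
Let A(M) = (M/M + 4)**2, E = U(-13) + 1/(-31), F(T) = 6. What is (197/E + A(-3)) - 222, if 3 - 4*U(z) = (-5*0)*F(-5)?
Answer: 6895/89 ≈ 77.472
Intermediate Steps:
U(z) = 3/4 (U(z) = 3/4 - (-5*0)*6/4 = 3/4 - 0*6 = 3/4 - 1/4*0 = 3/4 + 0 = 3/4)
E = 89/124 (E = 3/4 + 1/(-31) = 3/4 - 1/31 = 89/124 ≈ 0.71774)
A(M) = 25 (A(M) = (1 + 4)**2 = 5**2 = 25)
(197/E + A(-3)) - 222 = (197/(89/124) + 25) - 222 = (197*(124/89) + 25) - 222 = (24428/89 + 25) - 222 = 26653/89 - 222 = 6895/89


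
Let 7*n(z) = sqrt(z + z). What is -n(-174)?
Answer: -2*I*sqrt(87)/7 ≈ -2.665*I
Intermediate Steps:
n(z) = sqrt(2)*sqrt(z)/7 (n(z) = sqrt(z + z)/7 = sqrt(2*z)/7 = (sqrt(2)*sqrt(z))/7 = sqrt(2)*sqrt(z)/7)
-n(-174) = -sqrt(2)*sqrt(-174)/7 = -sqrt(2)*I*sqrt(174)/7 = -2*I*sqrt(87)/7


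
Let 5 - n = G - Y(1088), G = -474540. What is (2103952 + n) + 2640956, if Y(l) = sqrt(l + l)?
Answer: 5219453 + 8*sqrt(34) ≈ 5.2195e+6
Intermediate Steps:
Y(l) = sqrt(2)*sqrt(l) (Y(l) = sqrt(2*l) = sqrt(2)*sqrt(l))
n = 474545 + 8*sqrt(34) (n = 5 - (-474540 - sqrt(2)*sqrt(1088)) = 5 - (-474540 - sqrt(2)*8*sqrt(17)) = 5 - (-474540 - 8*sqrt(34)) = 5 + (474540 + 8*sqrt(34)) = 474545 + 8*sqrt(34) ≈ 4.7459e+5)
(2103952 + n) + 2640956 = (2103952 + (474545 + 8*sqrt(34))) + 2640956 = (2578497 + 8*sqrt(34)) + 2640956 = 5219453 + 8*sqrt(34)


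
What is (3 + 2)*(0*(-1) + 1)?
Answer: 5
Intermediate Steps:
(3 + 2)*(0*(-1) + 1) = 5*(0 + 1) = 5*1 = 5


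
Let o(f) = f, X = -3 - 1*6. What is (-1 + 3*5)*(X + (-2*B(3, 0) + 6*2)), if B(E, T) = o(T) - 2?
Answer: 98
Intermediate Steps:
X = -9 (X = -3 - 6 = -9)
B(E, T) = -2 + T (B(E, T) = T - 2 = -2 + T)
(-1 + 3*5)*(X + (-2*B(3, 0) + 6*2)) = (-1 + 3*5)*(-9 + (-2*(-2 + 0) + 6*2)) = (-1 + 15)*(-9 + (-2*(-2) + 12)) = 14*(-9 + (4 + 12)) = 14*(-9 + 16) = 14*7 = 98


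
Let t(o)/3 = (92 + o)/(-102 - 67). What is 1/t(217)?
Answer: -169/927 ≈ -0.18231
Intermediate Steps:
t(o) = -276/169 - 3*o/169 (t(o) = 3*((92 + o)/(-102 - 67)) = 3*((92 + o)/(-169)) = 3*((92 + o)*(-1/169)) = 3*(-92/169 - o/169) = -276/169 - 3*o/169)
1/t(217) = 1/(-276/169 - 3/169*217) = 1/(-276/169 - 651/169) = 1/(-927/169) = -169/927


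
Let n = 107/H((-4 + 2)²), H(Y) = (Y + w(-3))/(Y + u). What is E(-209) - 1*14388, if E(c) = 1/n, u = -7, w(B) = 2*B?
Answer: -4618546/321 ≈ -14388.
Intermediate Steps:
H(Y) = (-6 + Y)/(-7 + Y) (H(Y) = (Y + 2*(-3))/(Y - 7) = (Y - 6)/(-7 + Y) = (-6 + Y)/(-7 + Y))
n = 321/2 (n = 107/(((-6 + (-4 + 2)²)/(-7 + (-4 + 2)²))) = 107/(((-6 + (-2)²)/(-7 + (-2)²))) = 107/(((-6 + 4)/(-7 + 4))) = 107/((-2/(-3))) = 107/((-⅓*(-2))) = 107/(⅔) = 107*(3/2) = 321/2 ≈ 160.50)
E(c) = 2/321 (E(c) = 1/(321/2) = 2/321)
E(-209) - 1*14388 = 2/321 - 1*14388 = 2/321 - 14388 = -4618546/321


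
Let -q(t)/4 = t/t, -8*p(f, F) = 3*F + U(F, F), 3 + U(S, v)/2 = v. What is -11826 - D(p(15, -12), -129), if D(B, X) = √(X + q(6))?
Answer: -11826 - I*√133 ≈ -11826.0 - 11.533*I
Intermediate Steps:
U(S, v) = -6 + 2*v
p(f, F) = ¾ - 5*F/8 (p(f, F) = -(3*F + (-6 + 2*F))/8 = -(-6 + 5*F)/8 = ¾ - 5*F/8)
q(t) = -4 (q(t) = -4*t/t = -4*1 = -4)
D(B, X) = √(-4 + X) (D(B, X) = √(X - 4) = √(-4 + X))
-11826 - D(p(15, -12), -129) = -11826 - √(-4 - 129) = -11826 - √(-133) = -11826 - I*√133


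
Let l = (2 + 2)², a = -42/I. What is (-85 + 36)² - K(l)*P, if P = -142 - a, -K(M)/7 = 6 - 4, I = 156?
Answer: 5418/13 ≈ 416.77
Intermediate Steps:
a = -7/26 (a = -42/156 = -42*1/156 = -7/26 ≈ -0.26923)
l = 16 (l = 4² = 16)
K(M) = -14 (K(M) = -7*(6 - 4) = -7*2 = -14)
P = -3685/26 (P = -142 - 1*(-7/26) = -142 + 7/26 = -3685/26 ≈ -141.73)
(-85 + 36)² - K(l)*P = (-85 + 36)² - (-14)*(-3685)/26 = (-49)² - 1*25795/13 = 2401 - 25795/13 = 5418/13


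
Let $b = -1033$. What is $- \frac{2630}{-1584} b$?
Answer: $- \frac{1358395}{792} \approx -1715.1$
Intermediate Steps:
$- \frac{2630}{-1584} b = - \frac{2630}{-1584} \left(-1033\right) = \left(-2630\right) \left(- \frac{1}{1584}\right) \left(-1033\right) = \frac{1315}{792} \left(-1033\right) = - \frac{1358395}{792}$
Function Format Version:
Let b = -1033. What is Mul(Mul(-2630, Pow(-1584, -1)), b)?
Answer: Rational(-1358395, 792) ≈ -1715.1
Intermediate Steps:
Mul(Mul(-2630, Pow(-1584, -1)), b) = Mul(Mul(-2630, Pow(-1584, -1)), -1033) = Mul(Mul(-2630, Rational(-1, 1584)), -1033) = Mul(Rational(1315, 792), -1033) = Rational(-1358395, 792)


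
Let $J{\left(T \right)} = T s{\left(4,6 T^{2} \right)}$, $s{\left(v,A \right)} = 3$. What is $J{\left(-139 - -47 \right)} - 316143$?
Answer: $-316419$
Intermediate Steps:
$J{\left(T \right)} = 3 T$ ($J{\left(T \right)} = T 3 = 3 T$)
$J{\left(-139 - -47 \right)} - 316143 = 3 \left(-139 - -47\right) - 316143 = 3 \left(-139 + 47\right) - 316143 = 3 \left(-92\right) - 316143 = -276 - 316143 = -316419$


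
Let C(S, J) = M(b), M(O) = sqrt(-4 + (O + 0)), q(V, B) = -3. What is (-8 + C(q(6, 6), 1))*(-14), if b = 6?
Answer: 112 - 14*sqrt(2) ≈ 92.201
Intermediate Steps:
M(O) = sqrt(-4 + O)
C(S, J) = sqrt(2) (C(S, J) = sqrt(-4 + 6) = sqrt(2))
(-8 + C(q(6, 6), 1))*(-14) = (-8 + sqrt(2))*(-14) = 112 - 14*sqrt(2)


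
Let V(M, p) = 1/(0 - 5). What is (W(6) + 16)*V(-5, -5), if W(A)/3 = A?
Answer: -34/5 ≈ -6.8000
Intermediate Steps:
W(A) = 3*A
V(M, p) = -⅕ (V(M, p) = 1/(-5) = -⅕)
(W(6) + 16)*V(-5, -5) = (3*6 + 16)*(-⅕) = (18 + 16)*(-⅕) = 34*(-⅕) = -34/5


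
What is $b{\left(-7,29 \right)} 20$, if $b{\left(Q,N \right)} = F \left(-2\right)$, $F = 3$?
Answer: $-120$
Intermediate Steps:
$b{\left(Q,N \right)} = -6$ ($b{\left(Q,N \right)} = 3 \left(-2\right) = -6$)
$b{\left(-7,29 \right)} 20 = \left(-6\right) 20 = -120$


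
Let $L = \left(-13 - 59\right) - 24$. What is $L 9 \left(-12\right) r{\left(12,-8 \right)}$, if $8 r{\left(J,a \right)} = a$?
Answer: $-10368$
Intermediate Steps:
$r{\left(J,a \right)} = \frac{a}{8}$
$L = -96$ ($L = -72 - 24 = -96$)
$L 9 \left(-12\right) r{\left(12,-8 \right)} = - 96 \cdot 9 \left(-12\right) \frac{1}{8} \left(-8\right) = \left(-96\right) \left(-108\right) \left(-1\right) = 10368 \left(-1\right) = -10368$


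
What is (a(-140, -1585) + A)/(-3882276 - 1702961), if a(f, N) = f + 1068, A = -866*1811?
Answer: 223914/797891 ≈ 0.28063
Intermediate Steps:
A = -1568326
a(f, N) = 1068 + f
(a(-140, -1585) + A)/(-3882276 - 1702961) = ((1068 - 140) - 1568326)/(-3882276 - 1702961) = (928 - 1568326)/(-5585237) = -1567398*(-1/5585237) = 223914/797891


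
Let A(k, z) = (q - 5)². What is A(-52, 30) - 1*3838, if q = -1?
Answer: -3802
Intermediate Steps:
A(k, z) = 36 (A(k, z) = (-1 - 5)² = (-6)² = 36)
A(-52, 30) - 1*3838 = 36 - 1*3838 = 36 - 3838 = -3802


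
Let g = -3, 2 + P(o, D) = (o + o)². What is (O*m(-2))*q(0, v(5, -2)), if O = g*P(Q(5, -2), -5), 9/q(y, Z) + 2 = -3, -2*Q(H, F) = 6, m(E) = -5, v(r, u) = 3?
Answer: -918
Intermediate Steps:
Q(H, F) = -3 (Q(H, F) = -½*6 = -3)
q(y, Z) = -9/5 (q(y, Z) = 9/(-2 - 3) = 9/(-5) = 9*(-⅕) = -9/5)
P(o, D) = -2 + 4*o² (P(o, D) = -2 + (o + o)² = -2 + (2*o)² = -2 + 4*o²)
O = -102 (O = -3*(-2 + 4*(-3)²) = -3*(-2 + 4*9) = -3*(-2 + 36) = -3*34 = -102)
(O*m(-2))*q(0, v(5, -2)) = -102*(-5)*(-9/5) = 510*(-9/5) = -918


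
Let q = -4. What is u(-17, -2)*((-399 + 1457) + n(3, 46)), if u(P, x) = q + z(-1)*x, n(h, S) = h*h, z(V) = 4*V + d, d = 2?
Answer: 0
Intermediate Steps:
z(V) = 2 + 4*V (z(V) = 4*V + 2 = 2 + 4*V)
n(h, S) = h²
u(P, x) = -4 - 2*x (u(P, x) = -4 + (2 + 4*(-1))*x = -4 + (2 - 4)*x = -4 - 2*x)
u(-17, -2)*((-399 + 1457) + n(3, 46)) = (-4 - 2*(-2))*((-399 + 1457) + 3²) = (-4 + 4)*(1058 + 9) = 0*1067 = 0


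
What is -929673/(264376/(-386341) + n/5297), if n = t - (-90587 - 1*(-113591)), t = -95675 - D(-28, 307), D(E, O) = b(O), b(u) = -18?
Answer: 1902527709023421/47244009073 ≈ 40270.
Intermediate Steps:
D(E, O) = -18
t = -95657 (t = -95675 - 1*(-18) = -95675 + 18 = -95657)
n = -118661 (n = -95657 - (-90587 - 1*(-113591)) = -95657 - (-90587 + 113591) = -95657 - 1*23004 = -95657 - 23004 = -118661)
-929673/(264376/(-386341) + n/5297) = -929673/(264376/(-386341) - 118661/5297) = -929673/(264376*(-1/386341) - 118661*1/5297) = -929673/(-264376/386341 - 118661/5297) = -929673/(-47244009073/2046448277) = -929673*(-2046448277/47244009073) = 1902527709023421/47244009073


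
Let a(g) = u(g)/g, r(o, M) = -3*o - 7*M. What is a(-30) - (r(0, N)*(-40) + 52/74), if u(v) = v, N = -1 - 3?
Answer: 41451/37 ≈ 1120.3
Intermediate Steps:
N = -4
r(o, M) = -7*M - 3*o
a(g) = 1 (a(g) = g/g = 1)
a(-30) - (r(0, N)*(-40) + 52/74) = 1 - ((-7*(-4) - 3*0)*(-40) + 52/74) = 1 - ((28 + 0)*(-40) + 52*(1/74)) = 1 - (28*(-40) + 26/37) = 1 - (-1120 + 26/37) = 1 - 1*(-41414/37) = 1 + 41414/37 = 41451/37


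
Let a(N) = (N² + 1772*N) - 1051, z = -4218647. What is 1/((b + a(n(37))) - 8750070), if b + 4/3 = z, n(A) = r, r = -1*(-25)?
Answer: -3/38774533 ≈ -7.7370e-8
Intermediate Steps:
r = 25
n(A) = 25
a(N) = -1051 + N² + 1772*N
b = -12655945/3 (b = -4/3 - 4218647 = -12655945/3 ≈ -4.2186e+6)
1/((b + a(n(37))) - 8750070) = 1/((-12655945/3 + (-1051 + 25² + 1772*25)) - 8750070) = 1/((-12655945/3 + (-1051 + 625 + 44300)) - 8750070) = 1/((-12655945/3 + 43874) - 8750070) = 1/(-12524323/3 - 8750070) = 1/(-38774533/3) = -3/38774533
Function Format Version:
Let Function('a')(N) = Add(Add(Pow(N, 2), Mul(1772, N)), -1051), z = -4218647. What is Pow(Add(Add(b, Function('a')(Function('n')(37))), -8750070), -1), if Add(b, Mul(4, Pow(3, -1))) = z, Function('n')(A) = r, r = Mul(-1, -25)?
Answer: Rational(-3, 38774533) ≈ -7.7370e-8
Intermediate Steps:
r = 25
Function('n')(A) = 25
Function('a')(N) = Add(-1051, Pow(N, 2), Mul(1772, N))
b = Rational(-12655945, 3) (b = Add(Rational(-4, 3), -4218647) = Rational(-12655945, 3) ≈ -4.2186e+6)
Pow(Add(Add(b, Function('a')(Function('n')(37))), -8750070), -1) = Pow(Add(Add(Rational(-12655945, 3), Add(-1051, Pow(25, 2), Mul(1772, 25))), -8750070), -1) = Pow(Add(Add(Rational(-12655945, 3), Add(-1051, 625, 44300)), -8750070), -1) = Pow(Add(Add(Rational(-12655945, 3), 43874), -8750070), -1) = Pow(Add(Rational(-12524323, 3), -8750070), -1) = Pow(Rational(-38774533, 3), -1) = Rational(-3, 38774533)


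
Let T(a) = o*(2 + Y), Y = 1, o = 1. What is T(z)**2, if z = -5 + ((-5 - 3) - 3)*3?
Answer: 9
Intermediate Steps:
z = -38 (z = -5 + (-8 - 3)*3 = -5 - 11*3 = -5 - 33 = -38)
T(a) = 3 (T(a) = 1*(2 + 1) = 1*3 = 3)
T(z)**2 = 3**2 = 9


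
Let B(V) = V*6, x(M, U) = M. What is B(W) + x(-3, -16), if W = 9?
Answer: 51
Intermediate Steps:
B(V) = 6*V
B(W) + x(-3, -16) = 6*9 - 3 = 54 - 3 = 51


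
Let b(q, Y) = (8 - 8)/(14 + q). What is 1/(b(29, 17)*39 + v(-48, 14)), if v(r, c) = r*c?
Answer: -1/672 ≈ -0.0014881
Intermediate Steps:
b(q, Y) = 0 (b(q, Y) = 0/(14 + q) = 0)
v(r, c) = c*r
1/(b(29, 17)*39 + v(-48, 14)) = 1/(0*39 + 14*(-48)) = 1/(0 - 672) = 1/(-672) = -1/672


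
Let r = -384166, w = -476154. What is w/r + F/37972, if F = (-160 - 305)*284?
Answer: -4081555284/1823443919 ≈ -2.2384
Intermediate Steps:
F = -132060 (F = -465*284 = -132060)
w/r + F/37972 = -476154/(-384166) - 132060/37972 = -476154*(-1/384166) - 132060*1/37972 = 238077/192083 - 33015/9493 = -4081555284/1823443919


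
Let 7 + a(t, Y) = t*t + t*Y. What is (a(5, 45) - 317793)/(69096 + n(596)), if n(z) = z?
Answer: -158775/34846 ≈ -4.5565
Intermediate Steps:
a(t, Y) = -7 + t² + Y*t (a(t, Y) = -7 + (t*t + t*Y) = -7 + (t² + Y*t) = -7 + t² + Y*t)
(a(5, 45) - 317793)/(69096 + n(596)) = ((-7 + 5² + 45*5) - 317793)/(69096 + 596) = ((-7 + 25 + 225) - 317793)/69692 = (243 - 317793)*(1/69692) = -317550*1/69692 = -158775/34846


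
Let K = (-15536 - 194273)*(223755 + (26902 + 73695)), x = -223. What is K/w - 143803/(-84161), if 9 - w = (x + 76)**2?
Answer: 16270809231899/5164425 ≈ 3.1506e+6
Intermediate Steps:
w = -21600 (w = 9 - (-223 + 76)**2 = 9 - 1*(-147)**2 = 9 - 1*21609 = 9 - 21609 = -21600)
K = -68051968768 (K = -209809*(223755 + 100597) = -209809*324352 = -68051968768)
K/w - 143803/(-84161) = -68051968768/(-21600) - 143803/(-84161) = -68051968768*(-1/21600) - 143803*(-1/84161) = 2126624024/675 + 13073/7651 = 16270809231899/5164425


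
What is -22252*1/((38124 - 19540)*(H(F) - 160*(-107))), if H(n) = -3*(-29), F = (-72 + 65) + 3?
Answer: -5563/79943722 ≈ -6.9586e-5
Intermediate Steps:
F = -4 (F = -7 + 3 = -4)
H(n) = 87
-22252*1/((38124 - 19540)*(H(F) - 160*(-107))) = -22252*1/((87 - 160*(-107))*(38124 - 19540)) = -22252*1/(18584*(87 + 17120)) = -22252/(17207*18584) = -22252/319774888 = -22252*1/319774888 = -5563/79943722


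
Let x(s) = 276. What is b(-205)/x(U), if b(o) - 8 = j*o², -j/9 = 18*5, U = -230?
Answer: -17020121/138 ≈ -1.2333e+5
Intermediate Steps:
j = -810 (j = -162*5 = -9*90 = -810)
b(o) = 8 - 810*o²
b(-205)/x(U) = (8 - 810*(-205)²)/276 = (8 - 810*42025)*(1/276) = (8 - 34040250)*(1/276) = -34040242*1/276 = -17020121/138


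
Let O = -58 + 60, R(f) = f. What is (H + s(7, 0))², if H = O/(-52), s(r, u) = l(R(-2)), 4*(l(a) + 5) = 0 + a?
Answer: 5184/169 ≈ 30.675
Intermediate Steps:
l(a) = -5 + a/4 (l(a) = -5 + (0 + a)/4 = -5 + a/4)
s(r, u) = -11/2 (s(r, u) = -5 + (¼)*(-2) = -5 - ½ = -11/2)
O = 2
H = -1/26 (H = 2/(-52) = 2*(-1/52) = -1/26 ≈ -0.038462)
(H + s(7, 0))² = (-1/26 - 11/2)² = (-72/13)² = 5184/169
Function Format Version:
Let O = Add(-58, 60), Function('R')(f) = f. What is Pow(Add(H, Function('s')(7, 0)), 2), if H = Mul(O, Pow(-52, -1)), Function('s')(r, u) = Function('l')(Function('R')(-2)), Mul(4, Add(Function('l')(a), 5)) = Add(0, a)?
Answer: Rational(5184, 169) ≈ 30.675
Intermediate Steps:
Function('l')(a) = Add(-5, Mul(Rational(1, 4), a)) (Function('l')(a) = Add(-5, Mul(Rational(1, 4), Add(0, a))) = Add(-5, Mul(Rational(1, 4), a)))
Function('s')(r, u) = Rational(-11, 2) (Function('s')(r, u) = Add(-5, Mul(Rational(1, 4), -2)) = Add(-5, Rational(-1, 2)) = Rational(-11, 2))
O = 2
H = Rational(-1, 26) (H = Mul(2, Pow(-52, -1)) = Mul(2, Rational(-1, 52)) = Rational(-1, 26) ≈ -0.038462)
Pow(Add(H, Function('s')(7, 0)), 2) = Pow(Add(Rational(-1, 26), Rational(-11, 2)), 2) = Pow(Rational(-72, 13), 2) = Rational(5184, 169)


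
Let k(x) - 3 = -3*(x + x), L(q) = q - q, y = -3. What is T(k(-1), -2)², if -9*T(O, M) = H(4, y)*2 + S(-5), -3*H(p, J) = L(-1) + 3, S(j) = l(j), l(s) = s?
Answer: 49/81 ≈ 0.60494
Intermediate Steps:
L(q) = 0
S(j) = j
H(p, J) = -1 (H(p, J) = -(0 + 3)/3 = -⅓*3 = -1)
k(x) = 3 - 6*x (k(x) = 3 - 3*(x + x) = 3 - 6*x)
T(O, M) = 7/9 (T(O, M) = -(-1*2 - 5)/9 = -(-2 - 5)/9 = -⅑*(-7) = 7/9)
T(k(-1), -2)² = (7/9)² = 49/81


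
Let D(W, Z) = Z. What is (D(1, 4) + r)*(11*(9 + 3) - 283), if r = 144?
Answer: -22348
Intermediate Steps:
(D(1, 4) + r)*(11*(9 + 3) - 283) = (4 + 144)*(11*(9 + 3) - 283) = 148*(11*12 - 283) = 148*(132 - 283) = 148*(-151) = -22348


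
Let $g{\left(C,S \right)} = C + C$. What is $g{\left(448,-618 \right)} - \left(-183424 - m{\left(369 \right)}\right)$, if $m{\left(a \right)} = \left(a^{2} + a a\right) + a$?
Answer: $457011$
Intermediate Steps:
$g{\left(C,S \right)} = 2 C$
$m{\left(a \right)} = a + 2 a^{2}$ ($m{\left(a \right)} = \left(a^{2} + a^{2}\right) + a = 2 a^{2} + a = a + 2 a^{2}$)
$g{\left(448,-618 \right)} - \left(-183424 - m{\left(369 \right)}\right) = 2 \cdot 448 - \left(-183424 - 369 \left(1 + 2 \cdot 369\right)\right) = 896 - \left(-183424 - 369 \left(1 + 738\right)\right) = 896 - \left(-183424 - 369 \cdot 739\right) = 896 - \left(-183424 - 272691\right) = 896 - -456115 = 896 + 456115 = 457011$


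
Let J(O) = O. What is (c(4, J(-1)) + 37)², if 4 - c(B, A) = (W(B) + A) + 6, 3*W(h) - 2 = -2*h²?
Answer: 2116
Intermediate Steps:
W(h) = ⅔ - 2*h²/3 (W(h) = ⅔ + (-2*h²)/3 = ⅔ - 2*h²/3)
c(B, A) = -8/3 - A + 2*B²/3 (c(B, A) = 4 - (((⅔ - 2*B²/3) + A) + 6) = 4 - ((⅔ + A - 2*B²/3) + 6) = 4 - (20/3 + A - 2*B²/3) = 4 + (-20/3 - A + 2*B²/3) = -8/3 - A + 2*B²/3)
(c(4, J(-1)) + 37)² = ((-8/3 - 1*(-1) + (⅔)*4²) + 37)² = ((-8/3 + 1 + (⅔)*16) + 37)² = ((-8/3 + 1 + 32/3) + 37)² = (9 + 37)² = 46² = 2116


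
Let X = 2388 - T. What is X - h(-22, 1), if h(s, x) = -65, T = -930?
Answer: 3383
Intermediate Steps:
X = 3318 (X = 2388 - 1*(-930) = 2388 + 930 = 3318)
X - h(-22, 1) = 3318 - 1*(-65) = 3318 + 65 = 3383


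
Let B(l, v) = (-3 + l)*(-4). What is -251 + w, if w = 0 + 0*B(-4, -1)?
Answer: -251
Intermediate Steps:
B(l, v) = 12 - 4*l
w = 0 (w = 0 + 0*(12 - 4*(-4)) = 0 + 0*(12 + 16) = 0 + 0*28 = 0 + 0 = 0)
-251 + w = -251 + 0 = -251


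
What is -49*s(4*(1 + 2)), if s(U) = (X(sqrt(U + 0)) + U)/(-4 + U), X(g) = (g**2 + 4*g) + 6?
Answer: -735/4 - 49*sqrt(3) ≈ -268.62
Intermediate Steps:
X(g) = 6 + g**2 + 4*g
s(U) = (6 + 2*U + 4*sqrt(U))/(-4 + U) (s(U) = ((6 + (sqrt(U + 0))**2 + 4*sqrt(U + 0)) + U)/(-4 + U) = ((6 + (sqrt(U))**2 + 4*sqrt(U)) + U)/(-4 + U) = ((6 + U + 4*sqrt(U)) + U)/(-4 + U) = (6 + 2*U + 4*sqrt(U))/(-4 + U))
-49*s(4*(1 + 2)) = -98*(3 + 4*(1 + 2) + 2*sqrt(4*(1 + 2)))/(-4 + 4*(1 + 2)) = -98*(3 + 4*3 + 2*sqrt(4*3))/(-4 + 4*3) = -98*(3 + 12 + 2*sqrt(12))/(-4 + 12) = -98*(3 + 12 + 2*(2*sqrt(3)))/8 = -98*(3 + 12 + 4*sqrt(3))/8 = -98*(15 + 4*sqrt(3))/8 = -49*(15/4 + sqrt(3)) = -735/4 - 49*sqrt(3)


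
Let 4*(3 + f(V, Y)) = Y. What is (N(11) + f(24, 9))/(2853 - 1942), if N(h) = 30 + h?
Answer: 161/3644 ≈ 0.044182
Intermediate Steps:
f(V, Y) = -3 + Y/4
(N(11) + f(24, 9))/(2853 - 1942) = ((30 + 11) + (-3 + (¼)*9))/(2853 - 1942) = (41 + (-3 + 9/4))/911 = (41 - ¾)*(1/911) = (161/4)*(1/911) = 161/3644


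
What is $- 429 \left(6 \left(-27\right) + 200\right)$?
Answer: $-16302$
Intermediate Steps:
$- 429 \left(6 \left(-27\right) + 200\right) = - 429 \left(-162 + 200\right) = \left(-429\right) 38 = -16302$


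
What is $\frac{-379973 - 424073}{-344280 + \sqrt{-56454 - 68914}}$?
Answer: $\frac{34602119610}{14816105471} + \frac{402023 i \sqrt{31342}}{29632210942} \approx 2.3354 + 0.0024019 i$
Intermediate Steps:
$\frac{-379973 - 424073}{-344280 + \sqrt{-56454 - 68914}} = - \frac{804046}{-344280 + \sqrt{-125368}} = - \frac{804046}{-344280 + 2 i \sqrt{31342}}$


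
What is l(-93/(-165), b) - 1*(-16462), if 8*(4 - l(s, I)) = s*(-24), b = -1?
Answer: 905723/55 ≈ 16468.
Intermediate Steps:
l(s, I) = 4 + 3*s (l(s, I) = 4 - s*(-24)/8 = 4 - (-3)*s = 4 + 3*s)
l(-93/(-165), b) - 1*(-16462) = (4 + 3*(-93/(-165))) - 1*(-16462) = (4 + 3*(-93*(-1/165))) + 16462 = (4 + 3*(31/55)) + 16462 = (4 + 93/55) + 16462 = 313/55 + 16462 = 905723/55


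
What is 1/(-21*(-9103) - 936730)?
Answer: -1/745567 ≈ -1.3413e-6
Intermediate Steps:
1/(-21*(-9103) - 936730) = 1/(191163 - 936730) = 1/(-745567) = -1/745567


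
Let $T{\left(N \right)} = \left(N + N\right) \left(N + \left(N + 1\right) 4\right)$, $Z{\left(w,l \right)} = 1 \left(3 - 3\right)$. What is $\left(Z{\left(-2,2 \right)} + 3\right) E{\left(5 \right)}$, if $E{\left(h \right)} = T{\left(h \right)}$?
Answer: $870$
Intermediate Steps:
$Z{\left(w,l \right)} = 0$ ($Z{\left(w,l \right)} = 1 \cdot 0 = 0$)
$T{\left(N \right)} = 2 N \left(4 + 5 N\right)$ ($T{\left(N \right)} = 2 N \left(N + \left(1 + N\right) 4\right) = 2 N \left(N + \left(4 + 4 N\right)\right) = 2 N \left(4 + 5 N\right)$)
$E{\left(h \right)} = 2 h \left(4 + 5 h\right)$
$\left(Z{\left(-2,2 \right)} + 3\right) E{\left(5 \right)} = \left(0 + 3\right) 2 \cdot 5 \left(4 + 5 \cdot 5\right) = 3 \cdot 2 \cdot 5 \left(4 + 25\right) = 3 \cdot 2 \cdot 5 \cdot 29 = 3 \cdot 290 = 870$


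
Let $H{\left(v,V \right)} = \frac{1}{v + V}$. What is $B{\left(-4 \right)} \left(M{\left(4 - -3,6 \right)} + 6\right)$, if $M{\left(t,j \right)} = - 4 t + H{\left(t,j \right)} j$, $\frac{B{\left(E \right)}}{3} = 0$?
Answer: $0$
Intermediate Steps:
$B{\left(E \right)} = 0$ ($B{\left(E \right)} = 3 \cdot 0 = 0$)
$H{\left(v,V \right)} = \frac{1}{V + v}$
$M{\left(t,j \right)} = - 4 t + \frac{j}{j + t}$
$B{\left(-4 \right)} \left(M{\left(4 - -3,6 \right)} + 6\right) = 0 \left(\frac{6 - 4 \left(4 - -3\right) \left(6 + \left(4 - -3\right)\right)}{6 + \left(4 - -3\right)} + 6\right) = 0 \left(\frac{6 - 4 \left(4 + 3\right) \left(6 + \left(4 + 3\right)\right)}{6 + \left(4 + 3\right)} + 6\right) = 0 \left(\frac{6 - 28 \left(6 + 7\right)}{6 + 7} + 6\right) = 0 \left(\frac{6 - 28 \cdot 13}{13} + 6\right) = 0 \left(\frac{6 - 364}{13} + 6\right) = 0 \left(\frac{1}{13} \left(-358\right) + 6\right) = 0 \left(- \frac{358}{13} + 6\right) = 0 \left(- \frac{280}{13}\right) = 0$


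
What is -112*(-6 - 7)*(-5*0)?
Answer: 0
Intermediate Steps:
-112*(-6 - 7)*(-5*0) = -(-1456)*0 = -112*0 = 0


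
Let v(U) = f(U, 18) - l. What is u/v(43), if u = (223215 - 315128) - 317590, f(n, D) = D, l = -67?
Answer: -409503/85 ≈ -4817.7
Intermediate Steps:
v(U) = 85 (v(U) = 18 - 1*(-67) = 18 + 67 = 85)
u = -409503 (u = -91913 - 317590 = -409503)
u/v(43) = -409503/85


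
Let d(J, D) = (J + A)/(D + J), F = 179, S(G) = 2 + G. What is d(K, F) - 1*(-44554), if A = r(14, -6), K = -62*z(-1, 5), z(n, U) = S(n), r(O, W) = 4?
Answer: 5212760/117 ≈ 44554.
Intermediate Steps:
z(n, U) = 2 + n
K = -62 (K = -62*(2 - 1) = -62*1 = -62)
A = 4
d(J, D) = (4 + J)/(D + J) (d(J, D) = (J + 4)/(D + J) = (4 + J)/(D + J))
d(K, F) - 1*(-44554) = (4 - 62)/(179 - 62) - 1*(-44554) = -58/117 + 44554 = 5212760/117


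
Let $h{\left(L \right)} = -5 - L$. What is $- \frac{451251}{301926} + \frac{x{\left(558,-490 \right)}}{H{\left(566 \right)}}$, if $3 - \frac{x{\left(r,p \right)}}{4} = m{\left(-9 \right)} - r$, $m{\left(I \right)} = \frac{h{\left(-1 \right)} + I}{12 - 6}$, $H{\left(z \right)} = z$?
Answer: $\frac{212365285}{85445058} \approx 2.4854$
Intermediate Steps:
$m{\left(I \right)} = - \frac{2}{3} + \frac{I}{6}$ ($m{\left(I \right)} = \frac{\left(-5 - -1\right) + I}{12 - 6} = \frac{\left(-5 + 1\right) + I}{6} = \left(-4 + I\right) \frac{1}{6} = - \frac{2}{3} + \frac{I}{6}$)
$x{\left(r,p \right)} = \frac{62}{3} + 4 r$ ($x{\left(r,p \right)} = 12 - 4 \left(\left(- \frac{2}{3} + \frac{1}{6} \left(-9\right)\right) - r\right) = 12 - 4 \left(\left(- \frac{2}{3} - \frac{3}{2}\right) - r\right) = 12 - 4 \left(- \frac{13}{6} - r\right) = 12 + \left(\frac{26}{3} + 4 r\right) = \frac{62}{3} + 4 r$)
$- \frac{451251}{301926} + \frac{x{\left(558,-490 \right)}}{H{\left(566 \right)}} = - \frac{451251}{301926} + \frac{\frac{62}{3} + 4 \cdot 558}{566} = \left(-451251\right) \frac{1}{301926} + \left(\frac{62}{3} + 2232\right) \frac{1}{566} = - \frac{150417}{100642} + \frac{6758}{3} \cdot \frac{1}{566} = - \frac{150417}{100642} + \frac{3379}{849} = \frac{212365285}{85445058}$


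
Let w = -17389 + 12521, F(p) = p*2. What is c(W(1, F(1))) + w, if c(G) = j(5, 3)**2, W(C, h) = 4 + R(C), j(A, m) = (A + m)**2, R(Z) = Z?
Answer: -772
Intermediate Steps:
F(p) = 2*p
W(C, h) = 4 + C
c(G) = 4096 (c(G) = ((5 + 3)**2)**2 = (8**2)**2 = 64**2 = 4096)
w = -4868
c(W(1, F(1))) + w = 4096 - 4868 = -772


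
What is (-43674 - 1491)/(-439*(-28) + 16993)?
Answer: -9033/5857 ≈ -1.5423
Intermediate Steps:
(-43674 - 1491)/(-439*(-28) + 16993) = -45165/(12292 + 16993) = -45165/29285 = -45165*1/29285 = -9033/5857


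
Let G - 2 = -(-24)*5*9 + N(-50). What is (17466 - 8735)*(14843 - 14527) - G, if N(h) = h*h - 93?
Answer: 2755507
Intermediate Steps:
N(h) = -93 + h² (N(h) = h² - 93 = -93 + h²)
G = 3489 (G = 2 + (-(-24)*5*9 + (-93 + (-50)²)) = 2 + (-24*(-5)*9 + (-93 + 2500)) = 2 + (120*9 + 2407) = 2 + (1080 + 2407) = 2 + 3487 = 3489)
(17466 - 8735)*(14843 - 14527) - G = (17466 - 8735)*(14843 - 14527) - 1*3489 = 8731*316 - 3489 = 2758996 - 3489 = 2755507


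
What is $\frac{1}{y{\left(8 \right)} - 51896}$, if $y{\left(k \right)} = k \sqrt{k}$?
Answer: $- \frac{6487}{336649288} - \frac{\sqrt{2}}{168324644} \approx -1.9278 \cdot 10^{-5}$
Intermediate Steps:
$y{\left(k \right)} = k^{\frac{3}{2}}$
$\frac{1}{y{\left(8 \right)} - 51896} = \frac{1}{8^{\frac{3}{2}} - 51896} = \frac{1}{16 \sqrt{2} - 51896} = \frac{1}{-51896 + 16 \sqrt{2}}$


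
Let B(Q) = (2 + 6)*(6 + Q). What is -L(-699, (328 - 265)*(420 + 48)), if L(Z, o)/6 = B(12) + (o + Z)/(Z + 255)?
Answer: -35151/74 ≈ -475.01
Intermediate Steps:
B(Q) = 48 + 8*Q (B(Q) = 8*(6 + Q) = 48 + 8*Q)
L(Z, o) = 864 + 6*(Z + o)/(255 + Z) (L(Z, o) = 6*((48 + 8*12) + (o + Z)/(Z + 255)) = 6*((48 + 96) + (Z + o)/(255 + Z)) = 6*(144 + (Z + o)/(255 + Z)) = 864 + 6*(Z + o)/(255 + Z))
-L(-699, (328 - 265)*(420 + 48)) = -6*(36720 + (328 - 265)*(420 + 48) + 145*(-699))/(255 - 699) = -6*(36720 + 63*468 - 101355)/(-444) = -6*(-1)*(36720 + 29484 - 101355)/444 = -6*(-1)*(-35151)/444 = -1*35151/74 = -35151/74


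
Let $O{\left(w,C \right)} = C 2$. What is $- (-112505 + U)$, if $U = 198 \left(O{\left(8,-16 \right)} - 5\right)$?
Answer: $119831$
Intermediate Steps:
$O{\left(w,C \right)} = 2 C$
$U = -7326$ ($U = 198 \left(2 \left(-16\right) - 5\right) = 198 \left(-32 - 5\right) = 198 \left(-37\right) = -7326$)
$- (-112505 + U) = - (-112505 - 7326) = \left(-1\right) \left(-119831\right) = 119831$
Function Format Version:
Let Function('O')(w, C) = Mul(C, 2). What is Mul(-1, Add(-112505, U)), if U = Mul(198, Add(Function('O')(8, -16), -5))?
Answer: 119831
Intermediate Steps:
Function('O')(w, C) = Mul(2, C)
U = -7326 (U = Mul(198, Add(Mul(2, -16), -5)) = Mul(198, Add(-32, -5)) = Mul(198, -37) = -7326)
Mul(-1, Add(-112505, U)) = Mul(-1, Add(-112505, -7326)) = Mul(-1, -119831) = 119831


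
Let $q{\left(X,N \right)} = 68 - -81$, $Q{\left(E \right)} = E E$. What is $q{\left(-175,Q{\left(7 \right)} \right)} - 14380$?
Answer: $-14231$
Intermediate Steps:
$Q{\left(E \right)} = E^{2}$
$q{\left(X,N \right)} = 149$ ($q{\left(X,N \right)} = 68 + 81 = 149$)
$q{\left(-175,Q{\left(7 \right)} \right)} - 14380 = 149 - 14380 = -14231$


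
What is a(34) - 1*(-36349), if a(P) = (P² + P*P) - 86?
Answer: 38575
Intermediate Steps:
a(P) = -86 + 2*P² (a(P) = (P² + P²) - 86 = 2*P² - 86 = -86 + 2*P²)
a(34) - 1*(-36349) = (-86 + 2*34²) - 1*(-36349) = (-86 + 2*1156) + 36349 = (-86 + 2312) + 36349 = 2226 + 36349 = 38575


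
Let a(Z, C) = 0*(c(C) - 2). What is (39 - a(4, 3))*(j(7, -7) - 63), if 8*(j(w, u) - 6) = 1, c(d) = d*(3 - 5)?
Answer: -17745/8 ≈ -2218.1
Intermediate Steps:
c(d) = -2*d (c(d) = d*(-2) = -2*d)
j(w, u) = 49/8 (j(w, u) = 6 + (⅛)*1 = 6 + ⅛ = 49/8)
a(Z, C) = 0 (a(Z, C) = 0*(-2*C - 2) = 0*(-2 - 2*C) = 0)
(39 - a(4, 3))*(j(7, -7) - 63) = (39 - 1*0)*(49/8 - 63) = (39 + 0)*(-455/8) = 39*(-455/8) = -17745/8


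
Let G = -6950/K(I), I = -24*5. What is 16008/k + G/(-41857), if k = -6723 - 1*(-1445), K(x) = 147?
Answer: -242512822/79988727 ≈ -3.0318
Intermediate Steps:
I = -120
G = -6950/147 ≈ -47.279
k = -5278 (k = -6723 + 1445 = -5278)
16008/k + G/(-41857) = 16008/(-5278) - 6950/147/(-41857) = 16008*(-1/5278) - 6950/147*(-1/41857) = -276/91 + 6950/6152979 = -242512822/79988727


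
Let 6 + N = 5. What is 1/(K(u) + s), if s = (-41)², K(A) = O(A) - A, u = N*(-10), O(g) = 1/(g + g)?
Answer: 20/33421 ≈ 0.00059843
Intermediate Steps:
O(g) = 1/(2*g)
N = -1 (N = -6 + 5 = -1)
u = 10 (u = -1*(-10) = 10)
K(A) = 1/(2*A) - A
s = 1681
1/(K(u) + s) = 1/(((½)/10 - 1*10) + 1681) = 1/(((½)*(⅒) - 10) + 1681) = 1/((1/20 - 10) + 1681) = 1/(-199/20 + 1681) = 1/(33421/20) = 20/33421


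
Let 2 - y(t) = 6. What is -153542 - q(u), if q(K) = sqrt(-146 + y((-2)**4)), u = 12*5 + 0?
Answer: -153542 - 5*I*sqrt(6) ≈ -1.5354e+5 - 12.247*I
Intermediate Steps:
u = 60 (u = 60 + 0 = 60)
y(t) = -4 (y(t) = 2 - 1*6 = 2 - 6 = -4)
q(K) = 5*I*sqrt(6) (q(K) = sqrt(-146 - 4) = sqrt(-150) = 5*I*sqrt(6))
-153542 - q(u) = -153542 - 5*I*sqrt(6)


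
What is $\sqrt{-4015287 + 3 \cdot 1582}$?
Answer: $i \sqrt{4010541} \approx 2002.6 i$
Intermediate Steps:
$\sqrt{-4015287 + 3 \cdot 1582} = \sqrt{-4015287 + 4746} = \sqrt{-4010541} = i \sqrt{4010541}$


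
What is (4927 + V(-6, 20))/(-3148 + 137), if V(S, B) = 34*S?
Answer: -4723/3011 ≈ -1.5686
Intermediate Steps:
(4927 + V(-6, 20))/(-3148 + 137) = (4927 + 34*(-6))/(-3148 + 137) = (4927 - 204)/(-3011) = 4723*(-1/3011) = -4723/3011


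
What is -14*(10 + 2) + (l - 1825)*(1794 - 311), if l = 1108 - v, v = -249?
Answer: -694212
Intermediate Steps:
l = 1357 (l = 1108 - 1*(-249) = 1108 + 249 = 1357)
-14*(10 + 2) + (l - 1825)*(1794 - 311) = -14*(10 + 2) + (1357 - 1825)*(1794 - 311) = -14*12 - 468*1483 = -168 - 694044 = -694212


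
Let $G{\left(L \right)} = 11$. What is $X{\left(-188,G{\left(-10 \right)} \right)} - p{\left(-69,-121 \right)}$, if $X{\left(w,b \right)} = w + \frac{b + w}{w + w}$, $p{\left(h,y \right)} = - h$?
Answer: $- \frac{96455}{376} \approx -256.53$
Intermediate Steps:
$X{\left(w,b \right)} = w + \frac{b + w}{2 w}$
$X{\left(-188,G{\left(-10 \right)} \right)} - p{\left(-69,-121 \right)} = \left(\frac{1}{2} - 188 + \frac{1}{2} \cdot 11 \frac{1}{-188}\right) - \left(-1\right) \left(-69\right) = \left(\frac{1}{2} - 188 + \frac{1}{2} \cdot 11 \left(- \frac{1}{188}\right)\right) - 69 = \left(\frac{1}{2} - 188 - \frac{11}{376}\right) - 69 = - \frac{70511}{376} - 69 = - \frac{96455}{376}$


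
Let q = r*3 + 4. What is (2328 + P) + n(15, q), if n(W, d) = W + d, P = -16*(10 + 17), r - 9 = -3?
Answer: 1933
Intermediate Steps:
r = 6 (r = 9 - 3 = 6)
q = 22 (q = 6*3 + 4 = 18 + 4 = 22)
P = -432 (P = -16*27 = -432)
(2328 + P) + n(15, q) = (2328 - 432) + (15 + 22) = 1896 + 37 = 1933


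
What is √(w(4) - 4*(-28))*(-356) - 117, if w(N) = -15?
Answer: -117 - 356*√97 ≈ -3623.2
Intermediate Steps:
√(w(4) - 4*(-28))*(-356) - 117 = √(-15 - 4*(-28))*(-356) - 117 = √(-15 + 112)*(-356) - 117 = √97*(-356) - 117 = -356*√97 - 117 = -117 - 356*√97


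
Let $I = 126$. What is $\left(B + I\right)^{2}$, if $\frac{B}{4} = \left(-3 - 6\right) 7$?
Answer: $15876$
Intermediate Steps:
$B = -252$ ($B = 4 \left(-3 - 6\right) 7 = 4 \left(\left(-9\right) 7\right) = 4 \left(-63\right) = -252$)
$\left(B + I\right)^{2} = \left(-252 + 126\right)^{2} = \left(-126\right)^{2} = 15876$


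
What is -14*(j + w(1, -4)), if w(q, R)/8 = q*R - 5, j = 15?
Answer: 798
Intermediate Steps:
w(q, R) = -40 + 8*R*q (w(q, R) = 8*(q*R - 5) = 8*(R*q - 5) = 8*(-5 + R*q) = -40 + 8*R*q)
-14*(j + w(1, -4)) = -14*(15 + (-40 + 8*(-4)*1)) = -14*(15 + (-40 - 32)) = -14*(15 - 72) = -14*(-57) = 798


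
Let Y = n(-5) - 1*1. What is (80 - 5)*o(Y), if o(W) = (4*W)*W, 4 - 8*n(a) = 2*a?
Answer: 675/4 ≈ 168.75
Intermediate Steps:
n(a) = ½ - a/4
Y = ¾ (Y = (½ - ¼*(-5)) - 1*1 = (½ + 5/4) - 1 = 7/4 - 1 = ¾ ≈ 0.75000)
o(W) = 4*W²
(80 - 5)*o(Y) = (80 - 5)*(4*(¾)²) = 75*(4*(9/16)) = 75*(9/4) = 675/4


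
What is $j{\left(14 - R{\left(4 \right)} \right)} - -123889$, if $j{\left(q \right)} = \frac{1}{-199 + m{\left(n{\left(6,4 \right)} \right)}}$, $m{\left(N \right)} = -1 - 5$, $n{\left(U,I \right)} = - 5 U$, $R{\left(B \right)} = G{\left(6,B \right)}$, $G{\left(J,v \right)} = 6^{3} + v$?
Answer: $\frac{25397244}{205} \approx 1.2389 \cdot 10^{5}$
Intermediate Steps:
$G{\left(J,v \right)} = 216 + v$
$R{\left(B \right)} = 216 + B$
$m{\left(N \right)} = -6$ ($m{\left(N \right)} = -1 - 5 = -6$)
$j{\left(q \right)} = - \frac{1}{205}$ ($j{\left(q \right)} = \frac{1}{-199 - 6} = \frac{1}{-205} = - \frac{1}{205}$)
$j{\left(14 - R{\left(4 \right)} \right)} - -123889 = - \frac{1}{205} - -123889 = - \frac{1}{205} + 123889 = \frac{25397244}{205}$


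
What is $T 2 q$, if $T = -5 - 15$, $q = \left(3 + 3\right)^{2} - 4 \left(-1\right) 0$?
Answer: $-1440$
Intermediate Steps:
$q = 36$ ($q = 6^{2} - \left(-4\right) 0 = 36 - 0 = 36 + 0 = 36$)
$T = -20$ ($T = -5 - 15 = -20$)
$T 2 q = \left(-20\right) 2 \cdot 36 = \left(-40\right) 36 = -1440$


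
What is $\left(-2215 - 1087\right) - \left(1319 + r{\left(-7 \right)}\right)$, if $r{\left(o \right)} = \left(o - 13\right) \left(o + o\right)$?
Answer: $-4901$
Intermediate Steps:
$r{\left(o \right)} = 2 o \left(-13 + o\right)$ ($r{\left(o \right)} = \left(-13 + o\right) 2 o = 2 o \left(-13 + o\right)$)
$\left(-2215 - 1087\right) - \left(1319 + r{\left(-7 \right)}\right) = \left(-2215 - 1087\right) - \left(1319 + 2 \left(-7\right) \left(-13 - 7\right)\right) = -3302 - \left(1319 + 2 \left(-7\right) \left(-20\right)\right) = -3302 - 1599 = -4901$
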